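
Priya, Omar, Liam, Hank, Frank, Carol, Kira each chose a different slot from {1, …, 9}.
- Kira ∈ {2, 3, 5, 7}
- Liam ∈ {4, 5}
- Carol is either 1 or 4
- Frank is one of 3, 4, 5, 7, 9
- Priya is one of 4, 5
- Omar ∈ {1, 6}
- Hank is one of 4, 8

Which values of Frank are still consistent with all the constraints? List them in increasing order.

3, 7, 9

Priya and Liam between them cover only {4, 5} — a naked pair. Remove those values from Hank, Frank, Carol, Kira.
Hank has just one choice, so Hank = 8.
That leaves Carol = 1. Eliminate 1 elsewhere: Omar.
Omar's domain is down to {6}, so Omar = 6.
No further eliminations apply; Frank can still be any of 3, 7, 9.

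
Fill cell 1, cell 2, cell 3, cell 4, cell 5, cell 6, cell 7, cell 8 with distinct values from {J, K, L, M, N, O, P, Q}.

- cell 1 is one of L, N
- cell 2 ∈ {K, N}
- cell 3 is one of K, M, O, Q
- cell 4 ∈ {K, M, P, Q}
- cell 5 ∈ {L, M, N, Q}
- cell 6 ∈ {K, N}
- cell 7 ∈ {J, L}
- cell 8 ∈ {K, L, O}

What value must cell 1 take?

L

The 8 variables together cover exactly {J, K, L, M, N, O, P, Q} — 8 values for 8 variables — and J appears only in cell 7's list, so cell 7 = J.
Among the 7 still-open variables, P fits only cell 4 (and all 7 values in {K, L, M, N, O, P, Q} must be used), so cell 4 = P.
cell 2 and cell 6 share exactly the 2 values {K, N}; by pigeonhole those values go to them, so strike K, N from cell 1, cell 3, cell 5, cell 8.
So cell 1 = L.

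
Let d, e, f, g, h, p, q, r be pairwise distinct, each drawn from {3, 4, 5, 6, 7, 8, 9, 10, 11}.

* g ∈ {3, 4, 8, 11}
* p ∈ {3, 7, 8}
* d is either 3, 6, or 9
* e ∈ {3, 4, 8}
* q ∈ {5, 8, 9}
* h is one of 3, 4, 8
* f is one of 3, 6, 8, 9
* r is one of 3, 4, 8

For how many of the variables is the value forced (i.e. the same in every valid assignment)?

The 8 variables together cover exactly {3, 4, 5, 6, 7, 8, 9, 11} — 8 values for 8 variables — and 5 appears only in q's list, so q = 5.
The 7 still-open variables together cover exactly {3, 4, 6, 7, 8, 9, 11} — 7 values for 7 variables — and 7 appears only in p's list, so p = 7.
The 6 still-open variables together cover exactly {3, 4, 6, 8, 9, 11} — 6 values for 6 variables — and 11 appears only in g's list, so g = 11.
e, h, r between them cover only {3, 4, 8} — a naked triple. Remove those values from d, f.
Determined: g=11, p=7, q=5. The other variables each still have more than one consistent value. That makes 3.

3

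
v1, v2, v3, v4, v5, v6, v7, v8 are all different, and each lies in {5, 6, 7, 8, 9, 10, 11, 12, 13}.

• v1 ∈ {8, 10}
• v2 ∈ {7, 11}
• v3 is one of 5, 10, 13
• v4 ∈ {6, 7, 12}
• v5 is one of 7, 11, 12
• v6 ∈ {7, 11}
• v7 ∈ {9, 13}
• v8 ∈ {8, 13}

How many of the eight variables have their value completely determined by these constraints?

v2 and v6 between them cover only {7, 11} — a naked pair. Remove those values from v4, v5.
That leaves v5 = 12. Strike 12 from v4.
v4 has just one choice, so v4 = 6.
Determined: v4=6, v5=12. The other variables each still have more than one consistent value. That makes 2.

2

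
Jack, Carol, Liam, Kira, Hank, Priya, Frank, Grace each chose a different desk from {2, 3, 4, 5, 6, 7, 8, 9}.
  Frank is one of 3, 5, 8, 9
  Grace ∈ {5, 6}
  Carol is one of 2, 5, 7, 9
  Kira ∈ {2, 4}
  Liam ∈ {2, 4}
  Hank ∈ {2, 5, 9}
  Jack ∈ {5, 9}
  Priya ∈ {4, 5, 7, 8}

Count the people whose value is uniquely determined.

Among the 8 variables, 3 fits only Frank (and all 8 values in {2, 3, 4, 5, 6, 7, 8, 9} must be used), so Frank = 3.
The 7 still-open variables draw from only 7 values {2, 4, 5, 6, 7, 8, 9}, so each is used; only Grace can be 6, hence Grace = 6.
The 6 still-open variables draw from only 6 values {2, 4, 5, 7, 8, 9}, so each is used; only Priya can be 8, hence Priya = 8.
The 5 still-open variables draw from only 5 values {2, 4, 5, 7, 9}, so each is used; only Carol can be 7, hence Carol = 7.
Liam and Kira share exactly the 2 values {2, 4}; by pigeonhole those values go to them, so strike 2, 4 from Hank.
Determined: Carol=7, Priya=8, Frank=3, Grace=6. The other people each still have more than one consistent value. That makes 4.

4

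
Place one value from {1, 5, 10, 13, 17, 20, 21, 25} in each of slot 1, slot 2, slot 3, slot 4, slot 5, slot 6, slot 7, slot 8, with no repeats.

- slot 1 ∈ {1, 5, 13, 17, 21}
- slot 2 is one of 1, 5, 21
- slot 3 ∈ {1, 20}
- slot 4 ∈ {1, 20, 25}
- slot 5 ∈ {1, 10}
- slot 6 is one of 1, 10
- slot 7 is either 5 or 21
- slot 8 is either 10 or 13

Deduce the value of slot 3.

20

The 8 variables draw from only 8 values {1, 5, 10, 13, 17, 20, 21, 25}, so each is used; only slot 1 can be 17, hence slot 1 = 17.
Among the 7 still-open variables, 13 fits only slot 8 (and all 7 values in {1, 5, 10, 13, 20, 21, 25} must be used), so slot 8 = 13.
Among the 6 still-open variables, 25 fits only slot 4 (and all 6 values in {1, 5, 10, 20, 21, 25} must be used), so slot 4 = 25.
The 5 still-open variables draw from only 5 values {1, 5, 10, 20, 21}, so each is used; only slot 3 can be 20, hence slot 3 = 20.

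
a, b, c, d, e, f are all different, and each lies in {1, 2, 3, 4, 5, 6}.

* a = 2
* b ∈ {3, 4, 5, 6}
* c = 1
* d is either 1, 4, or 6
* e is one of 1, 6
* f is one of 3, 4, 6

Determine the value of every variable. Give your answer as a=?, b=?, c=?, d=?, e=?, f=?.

a must be 2 (only option left).
c must be 1 (only option left). Eliminate 1 elsewhere: d, e.
e's domain is down to {6}, so e = 6. So b, d, f can't be 6.
d must be 4 (only option left). Strike 4 from b, f.
f's domain is down to {3}, so f = 3. Eliminate 3 elsewhere: b.
b's domain is down to {5}, so b = 5.

a=2, b=5, c=1, d=4, e=6, f=3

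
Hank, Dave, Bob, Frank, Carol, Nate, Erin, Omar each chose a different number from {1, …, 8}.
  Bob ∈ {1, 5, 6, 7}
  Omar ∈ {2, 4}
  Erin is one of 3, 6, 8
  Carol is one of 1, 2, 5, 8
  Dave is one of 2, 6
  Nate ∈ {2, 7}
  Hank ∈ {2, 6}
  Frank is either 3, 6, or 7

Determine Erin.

The 8 variables draw from only 8 values {1, 2, 3, 4, 5, 6, 7, 8}, so each is used; only Omar can be 4, hence Omar = 4.
Hank and Dave share exactly the 2 values {2, 6}; by pigeonhole those values go to them, so strike 2, 6 from Bob, Frank, Carol, Nate, Erin.
That leaves Nate = 7. Strike 7 from Bob, Frank.
Frank must be 3 (only option left). Strike 3 from Erin.
So Erin = 8.

8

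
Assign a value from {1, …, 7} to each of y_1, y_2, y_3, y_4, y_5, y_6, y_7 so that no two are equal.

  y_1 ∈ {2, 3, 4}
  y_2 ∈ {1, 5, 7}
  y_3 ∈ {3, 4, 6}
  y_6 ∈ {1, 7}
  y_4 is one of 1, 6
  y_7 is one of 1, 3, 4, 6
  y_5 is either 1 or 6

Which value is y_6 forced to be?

7

The 7 variables together cover exactly {1, 2, 3, 4, 5, 6, 7} — 7 values for 7 variables — and 2 appears only in y_1's list, so y_1 = 2.
The 6 still-open variables together cover exactly {1, 3, 4, 5, 6, 7} — 6 values for 6 variables — and 5 appears only in y_2's list, so y_2 = 5.
The 5 still-open variables together cover exactly {1, 3, 4, 6, 7} — 5 values for 5 variables — and 7 appears only in y_6's list, so y_6 = 7.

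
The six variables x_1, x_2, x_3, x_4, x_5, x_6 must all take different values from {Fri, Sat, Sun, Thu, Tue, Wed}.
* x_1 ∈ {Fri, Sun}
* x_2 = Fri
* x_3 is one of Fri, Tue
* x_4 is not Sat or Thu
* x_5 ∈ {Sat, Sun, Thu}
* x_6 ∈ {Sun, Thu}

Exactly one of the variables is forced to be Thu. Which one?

x_2 must be Fri (only option left). Strike Fri from x_1, x_3, x_4.
x_3 must be Tue (only option left). Eliminate Tue elsewhere: x_4.
x_1 has just one choice, so x_1 = Sun. Remove Sun from x_4, x_5, x_6.
So Thu goes to x_6.

x_6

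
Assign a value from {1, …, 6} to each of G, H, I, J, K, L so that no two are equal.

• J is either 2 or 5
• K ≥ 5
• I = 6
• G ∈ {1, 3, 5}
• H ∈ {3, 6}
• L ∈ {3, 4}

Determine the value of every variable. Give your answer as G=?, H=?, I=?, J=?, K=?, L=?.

G=1, H=3, I=6, J=2, K=5, L=4

I's domain is down to {6}, so I = 6. Strike 6 from H, K.
K must be 5 (only option left). Strike 5 from G, J.
H's domain is down to {3}, so H = 3. So G, L can't be 3.
J has just one choice, so J = 2.
L's domain is down to {4}, so L = 4.
G has just one choice, so G = 1.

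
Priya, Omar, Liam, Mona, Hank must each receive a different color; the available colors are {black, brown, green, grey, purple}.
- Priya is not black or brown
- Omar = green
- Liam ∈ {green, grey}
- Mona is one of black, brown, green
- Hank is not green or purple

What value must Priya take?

Omar has just one choice, so Omar = green. Eliminate green elsewhere: Priya, Liam, Mona.
Liam has just one choice, so Liam = grey. Remove grey from Priya, Hank.
So Priya = purple.

purple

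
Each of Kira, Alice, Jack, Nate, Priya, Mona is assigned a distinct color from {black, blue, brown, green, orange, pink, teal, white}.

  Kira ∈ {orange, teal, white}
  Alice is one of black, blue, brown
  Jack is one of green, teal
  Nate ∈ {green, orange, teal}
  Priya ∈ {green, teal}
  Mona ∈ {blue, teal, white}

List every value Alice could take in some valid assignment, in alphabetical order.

Jack and Priya between them cover only {green, teal} — a naked pair. Remove those values from Kira, Nate, Mona.
Nate must be orange (only option left). So Kira can't be orange.
Kira must be white (only option left). Remove white from Mona.
Mona's domain is down to {blue}, so Mona = blue. Remove blue from Alice.
No further eliminations apply; Alice can still be any of black, brown.

black, brown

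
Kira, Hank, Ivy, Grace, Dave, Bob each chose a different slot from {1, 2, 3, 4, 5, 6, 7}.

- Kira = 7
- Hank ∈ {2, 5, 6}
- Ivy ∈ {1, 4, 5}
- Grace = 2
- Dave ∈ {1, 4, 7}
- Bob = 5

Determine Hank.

Kira's domain is down to {7}, so Kira = 7. Remove 7 from Dave.
Grace must be 2 (only option left). Remove 2 from Hank.
Bob has just one choice, so Bob = 5. Remove 5 from Hank, Ivy.
So Hank = 6.

6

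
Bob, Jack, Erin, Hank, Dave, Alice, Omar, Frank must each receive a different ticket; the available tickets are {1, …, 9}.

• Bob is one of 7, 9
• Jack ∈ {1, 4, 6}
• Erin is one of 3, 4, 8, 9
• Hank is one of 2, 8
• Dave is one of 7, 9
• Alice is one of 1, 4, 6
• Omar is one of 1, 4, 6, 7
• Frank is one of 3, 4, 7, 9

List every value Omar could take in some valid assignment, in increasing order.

1, 4, 6

The 8 variables together cover exactly {1, 2, 3, 4, 6, 7, 8, 9} — 8 values for 8 variables — and 2 appears only in Hank's list, so Hank = 2.
The 7 still-open variables draw from only 7 values {1, 3, 4, 6, 7, 8, 9}, so each is used; only Erin can be 8, hence Erin = 8.
The 6 still-open variables draw from only 6 values {1, 3, 4, 6, 7, 9}, so each is used; only Frank can be 3, hence Frank = 3.
Bob and Dave between them cover only {7, 9} — a naked pair. Remove those values from Omar.
No further eliminations apply; Omar can still be any of 1, 4, 6.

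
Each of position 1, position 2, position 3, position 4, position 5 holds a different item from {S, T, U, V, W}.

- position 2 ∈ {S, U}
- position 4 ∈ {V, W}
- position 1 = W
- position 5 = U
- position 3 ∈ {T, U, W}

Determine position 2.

S

position 1 has just one choice, so position 1 = W. So position 3, position 4 can't be W.
That leaves position 4 = V.
That leaves position 5 = U. Remove U from position 2, position 3.
So position 2 = S.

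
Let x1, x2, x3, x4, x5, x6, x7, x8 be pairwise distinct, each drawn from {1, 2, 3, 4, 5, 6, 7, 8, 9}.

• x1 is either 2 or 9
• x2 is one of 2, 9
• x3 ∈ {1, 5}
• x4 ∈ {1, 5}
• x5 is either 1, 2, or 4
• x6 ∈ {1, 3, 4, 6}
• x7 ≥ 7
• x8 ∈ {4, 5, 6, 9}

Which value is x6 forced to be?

3

The 2 variables x1 and x2 are confined to {2, 9}, which locks those values in; drop them from x5, x7, x8.
x3 and x4 share exactly the 2 values {1, 5}; by pigeonhole those values go to them, so strike 1, 5 from x5, x6, x8.
x5's domain is down to {4}, so x5 = 4. Eliminate 4 elsewhere: x6, x8.
x8's domain is down to {6}, so x8 = 6. Eliminate 6 elsewhere: x6.
So x6 = 3.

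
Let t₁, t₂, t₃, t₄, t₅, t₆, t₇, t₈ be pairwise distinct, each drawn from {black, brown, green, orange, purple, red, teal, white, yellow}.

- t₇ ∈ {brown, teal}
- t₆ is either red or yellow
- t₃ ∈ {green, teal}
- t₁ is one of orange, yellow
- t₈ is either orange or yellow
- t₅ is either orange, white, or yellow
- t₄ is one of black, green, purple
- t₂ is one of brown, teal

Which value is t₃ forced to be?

t₁ and t₈ between them cover only {orange, yellow} — a naked pair. Remove those values from t₅, t₆.
t₅'s domain is down to {white}, so t₅ = white.
That leaves t₆ = red.
t₂ and t₇ between them cover only {brown, teal} — a naked pair. Remove those values from t₃.
So t₃ = green.

green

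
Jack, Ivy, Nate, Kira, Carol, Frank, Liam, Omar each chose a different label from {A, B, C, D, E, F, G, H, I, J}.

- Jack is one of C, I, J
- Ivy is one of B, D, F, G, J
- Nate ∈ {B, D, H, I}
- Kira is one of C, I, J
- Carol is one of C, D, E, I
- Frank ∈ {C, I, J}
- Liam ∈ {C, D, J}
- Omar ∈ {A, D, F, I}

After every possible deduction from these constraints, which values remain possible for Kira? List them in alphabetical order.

C, I, J

Jack, Kira, Frank between them cover only {C, I, J} — a naked triple. Remove those values from Ivy, Nate, Carol, Liam, Omar.
That leaves Liam = D. Eliminate D elsewhere: Ivy, Nate, Carol, Omar.
Carol's domain is down to {E}, so Carol = E.
No further eliminations apply; Kira can still be any of C, I, J.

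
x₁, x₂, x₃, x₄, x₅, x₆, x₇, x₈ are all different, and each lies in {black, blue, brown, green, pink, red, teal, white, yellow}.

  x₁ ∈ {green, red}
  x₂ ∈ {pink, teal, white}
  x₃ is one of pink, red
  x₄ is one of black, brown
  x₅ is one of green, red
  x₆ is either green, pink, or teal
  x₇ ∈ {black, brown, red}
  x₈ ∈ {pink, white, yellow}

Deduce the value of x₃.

Among the 8 variables, yellow fits only x₈ (and all 8 values in {black, brown, green, pink, red, teal, white, yellow} must be used), so x₈ = yellow.
Among the 7 still-open variables, white fits only x₂ (and all 7 values in {black, brown, green, pink, red, teal, white} must be used), so x₂ = white.
The 6 still-open variables together cover exactly {black, brown, green, pink, red, teal} — 6 values for 6 variables — and teal appears only in x₆'s list, so x₆ = teal.
The 5 still-open variables together cover exactly {black, brown, green, pink, red} — 5 values for 5 variables — and pink appears only in x₃'s list, so x₃ = pink.

pink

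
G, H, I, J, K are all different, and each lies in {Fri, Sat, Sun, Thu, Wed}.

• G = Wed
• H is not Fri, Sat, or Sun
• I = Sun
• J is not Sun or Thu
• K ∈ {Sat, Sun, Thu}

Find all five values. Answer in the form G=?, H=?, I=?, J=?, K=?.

G=Wed, H=Thu, I=Sun, J=Fri, K=Sat

G must be Wed (only option left). Strike Wed from H, J.
That leaves H = Thu. Eliminate Thu elsewhere: K.
That leaves I = Sun. Remove Sun from K.
K must be Sat (only option left). So J can't be Sat.
J must be Fri (only option left).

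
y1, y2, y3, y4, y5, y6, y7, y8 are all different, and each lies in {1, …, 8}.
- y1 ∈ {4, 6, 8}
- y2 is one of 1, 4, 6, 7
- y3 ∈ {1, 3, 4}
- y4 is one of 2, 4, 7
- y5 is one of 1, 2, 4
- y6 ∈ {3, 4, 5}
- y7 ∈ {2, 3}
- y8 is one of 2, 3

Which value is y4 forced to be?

7

The 8 variables draw from only 8 values {1, 2, 3, 4, 5, 6, 7, 8}, so each is used; only y6 can be 5, hence y6 = 5.
The 7 still-open variables together cover exactly {1, 2, 3, 4, 6, 7, 8} — 7 values for 7 variables — and 8 appears only in y1's list, so y1 = 8.
The 6 still-open variables draw from only 6 values {1, 2, 3, 4, 6, 7}, so each is used; only y2 can be 6, hence y2 = 6.
Among the 5 still-open variables, 7 fits only y4 (and all 5 values in {1, 2, 3, 4, 7} must be used), so y4 = 7.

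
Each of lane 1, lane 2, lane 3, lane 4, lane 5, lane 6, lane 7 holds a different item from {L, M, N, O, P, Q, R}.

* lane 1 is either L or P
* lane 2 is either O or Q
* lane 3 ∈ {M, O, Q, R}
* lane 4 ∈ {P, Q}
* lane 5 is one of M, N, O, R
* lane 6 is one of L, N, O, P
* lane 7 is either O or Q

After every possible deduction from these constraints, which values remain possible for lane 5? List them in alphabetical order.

lane 2 and lane 7 share exactly the 2 values {O, Q}; by pigeonhole those values go to them, so strike O, Q from lane 3, lane 4, lane 5, lane 6.
lane 4 has just one choice, so lane 4 = P. Remove P from lane 1, lane 6.
lane 1 has just one choice, so lane 1 = L. So lane 6 can't be L.
lane 6 must be N (only option left). So lane 5 can't be N.
No further eliminations apply; lane 5 can still be any of M, R.

M, R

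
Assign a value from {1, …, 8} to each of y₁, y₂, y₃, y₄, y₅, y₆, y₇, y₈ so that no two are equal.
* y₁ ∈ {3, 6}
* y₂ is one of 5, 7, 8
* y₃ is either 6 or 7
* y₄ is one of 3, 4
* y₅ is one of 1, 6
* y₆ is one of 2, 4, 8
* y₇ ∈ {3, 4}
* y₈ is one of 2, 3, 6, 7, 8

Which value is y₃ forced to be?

The 8 variables draw from only 8 values {1, 2, 3, 4, 5, 6, 7, 8}, so each is used; only y₅ can be 1, hence y₅ = 1.
The 7 still-open variables together cover exactly {2, 3, 4, 5, 6, 7, 8} — 7 values for 7 variables — and 5 appears only in y₂'s list, so y₂ = 5.
The 2 variables y₄ and y₇ are confined to {3, 4}, which locks those values in; drop them from y₁, y₆, y₈.
y₁ has just one choice, so y₁ = 6. Eliminate 6 elsewhere: y₃, y₈.
So y₃ = 7.

7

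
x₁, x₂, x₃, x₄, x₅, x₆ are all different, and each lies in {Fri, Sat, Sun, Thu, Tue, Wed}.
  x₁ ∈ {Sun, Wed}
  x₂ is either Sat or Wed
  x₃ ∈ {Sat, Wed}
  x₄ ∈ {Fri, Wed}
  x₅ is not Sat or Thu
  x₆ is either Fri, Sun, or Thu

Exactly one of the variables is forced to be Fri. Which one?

Among the 6 variables, Thu fits only x₆ (and all 6 values in {Fri, Sat, Sun, Thu, Tue, Wed} must be used), so x₆ = Thu.
The 5 still-open variables together cover exactly {Fri, Sat, Sun, Tue, Wed} — 5 values for 5 variables — and Tue appears only in x₅'s list, so x₅ = Tue.
The 4 still-open variables together cover exactly {Fri, Sat, Sun, Wed} — 4 values for 4 variables — and Fri appears only in x₄'s list, so x₄ = Fri.

x₄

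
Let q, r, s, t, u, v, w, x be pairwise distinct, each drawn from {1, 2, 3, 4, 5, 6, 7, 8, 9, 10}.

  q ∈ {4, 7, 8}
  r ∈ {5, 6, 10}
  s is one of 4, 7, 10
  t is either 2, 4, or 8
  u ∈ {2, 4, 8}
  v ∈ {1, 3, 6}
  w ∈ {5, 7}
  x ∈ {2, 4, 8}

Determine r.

6

t, u, x share exactly the 3 values {2, 4, 8}; by pigeonhole those values go to them, so strike 2, 4, 8 from q, s.
q has just one choice, so q = 7. So s, w can't be 7.
s's domain is down to {10}, so s = 10. Strike 10 from r.
w must be 5 (only option left). Eliminate 5 elsewhere: r.
So r = 6.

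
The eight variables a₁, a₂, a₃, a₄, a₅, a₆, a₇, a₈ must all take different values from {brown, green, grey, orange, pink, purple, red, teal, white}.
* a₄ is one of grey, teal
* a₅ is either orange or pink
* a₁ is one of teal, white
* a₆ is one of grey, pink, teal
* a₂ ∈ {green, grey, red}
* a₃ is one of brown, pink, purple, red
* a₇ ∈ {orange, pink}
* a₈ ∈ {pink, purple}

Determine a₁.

a₅ and a₇ share exactly the 2 values {orange, pink}; by pigeonhole those values go to them, so strike orange, pink from a₃, a₆, a₈.
That leaves a₈ = purple. Eliminate purple elsewhere: a₃.
a₄ and a₆ share exactly the 2 values {grey, teal}; by pigeonhole those values go to them, so strike grey, teal from a₁, a₂.
So a₁ = white.

white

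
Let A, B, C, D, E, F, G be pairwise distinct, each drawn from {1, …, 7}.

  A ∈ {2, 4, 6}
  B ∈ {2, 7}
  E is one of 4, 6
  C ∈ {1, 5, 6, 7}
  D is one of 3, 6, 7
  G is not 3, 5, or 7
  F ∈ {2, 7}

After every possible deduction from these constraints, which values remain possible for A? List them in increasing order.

The 7 variables together cover exactly {1, 2, 3, 4, 5, 6, 7} — 7 values for 7 variables — and 3 appears only in D's list, so D = 3.
Among the 6 still-open variables, 5 fits only C (and all 6 values in {1, 2, 4, 5, 6, 7} must be used), so C = 5.
The 5 still-open variables draw from only 5 values {1, 2, 4, 6, 7}, so each is used; only G can be 1, hence G = 1.
B and F between them cover only {2, 7} — a naked pair. Remove those values from A.
No further eliminations apply; A can still be any of 4, 6.

4, 6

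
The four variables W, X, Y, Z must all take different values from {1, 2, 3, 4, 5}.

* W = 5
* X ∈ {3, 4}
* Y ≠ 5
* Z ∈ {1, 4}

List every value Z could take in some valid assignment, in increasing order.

W's domain is down to {5}, so W = 5.
No further eliminations apply; Z can still be any of 1, 4.

1, 4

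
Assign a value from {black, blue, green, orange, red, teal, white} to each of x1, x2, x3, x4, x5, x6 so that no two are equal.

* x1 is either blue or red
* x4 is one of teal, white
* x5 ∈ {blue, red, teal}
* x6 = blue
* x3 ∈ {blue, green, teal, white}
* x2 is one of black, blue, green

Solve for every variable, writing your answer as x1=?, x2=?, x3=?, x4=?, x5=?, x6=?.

x6 must be blue (only option left). Eliminate blue elsewhere: x1, x2, x3, x5.
That leaves x1 = red. Eliminate red elsewhere: x5.
That leaves x5 = teal. So x3, x4 can't be teal.
That leaves x4 = white. Eliminate white elsewhere: x3.
That leaves x3 = green. So x2 can't be green.
That leaves x2 = black.

x1=red, x2=black, x3=green, x4=white, x5=teal, x6=blue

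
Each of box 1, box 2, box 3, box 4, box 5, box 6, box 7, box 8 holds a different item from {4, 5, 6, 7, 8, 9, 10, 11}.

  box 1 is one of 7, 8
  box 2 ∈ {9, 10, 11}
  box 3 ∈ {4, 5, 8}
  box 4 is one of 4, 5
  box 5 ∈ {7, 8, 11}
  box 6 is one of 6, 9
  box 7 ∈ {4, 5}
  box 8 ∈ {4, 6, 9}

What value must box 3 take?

Among the 8 variables, 10 fits only box 2 (and all 8 values in {4, 5, 6, 7, 8, 9, 10, 11} must be used), so box 2 = 10.
Among the 7 still-open variables, 11 fits only box 5 (and all 7 values in {4, 5, 6, 7, 8, 9, 11} must be used), so box 5 = 11.
Among the 6 still-open variables, 7 fits only box 1 (and all 6 values in {4, 5, 6, 7, 8, 9} must be used), so box 1 = 7.
Among the 5 still-open variables, 8 fits only box 3 (and all 5 values in {4, 5, 6, 8, 9} must be used), so box 3 = 8.

8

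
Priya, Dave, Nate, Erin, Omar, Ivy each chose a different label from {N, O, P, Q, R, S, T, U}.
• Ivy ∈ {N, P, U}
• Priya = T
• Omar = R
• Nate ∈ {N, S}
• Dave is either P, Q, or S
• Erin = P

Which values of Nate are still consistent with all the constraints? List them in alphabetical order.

N, S

Priya must be T (only option left).
Erin has just one choice, so Erin = P. Strike P from Dave, Ivy.
Omar has just one choice, so Omar = R.
No further eliminations apply; Nate can still be any of N, S.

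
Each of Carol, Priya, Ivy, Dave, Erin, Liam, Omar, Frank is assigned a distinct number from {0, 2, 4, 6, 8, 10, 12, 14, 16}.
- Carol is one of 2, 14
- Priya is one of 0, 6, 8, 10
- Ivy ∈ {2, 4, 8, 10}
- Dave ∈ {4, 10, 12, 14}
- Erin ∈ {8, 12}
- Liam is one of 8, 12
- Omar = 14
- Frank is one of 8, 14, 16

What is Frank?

Omar has just one choice, so Omar = 14. So Carol, Dave, Frank can't be 14.
Carol must be 2 (only option left). Eliminate 2 elsewhere: Ivy.
Erin and Liam share exactly the 2 values {8, 12}; by pigeonhole those values go to them, so strike 8, 12 from Priya, Ivy, Dave, Frank.
So Frank = 16.

16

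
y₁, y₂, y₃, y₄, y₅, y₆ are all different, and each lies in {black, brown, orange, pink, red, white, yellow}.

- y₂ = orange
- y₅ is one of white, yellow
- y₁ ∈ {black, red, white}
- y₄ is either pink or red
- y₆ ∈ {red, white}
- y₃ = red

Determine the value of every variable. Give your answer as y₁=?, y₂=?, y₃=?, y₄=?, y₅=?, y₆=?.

y₁=black, y₂=orange, y₃=red, y₄=pink, y₅=yellow, y₆=white

y₂ must be orange (only option left).
That leaves y₃ = red. Remove red from y₁, y₄, y₆.
y₄'s domain is down to {pink}, so y₄ = pink.
y₆'s domain is down to {white}, so y₆ = white. So y₁, y₅ can't be white.
y₁'s domain is down to {black}, so y₁ = black.
y₅ must be yellow (only option left).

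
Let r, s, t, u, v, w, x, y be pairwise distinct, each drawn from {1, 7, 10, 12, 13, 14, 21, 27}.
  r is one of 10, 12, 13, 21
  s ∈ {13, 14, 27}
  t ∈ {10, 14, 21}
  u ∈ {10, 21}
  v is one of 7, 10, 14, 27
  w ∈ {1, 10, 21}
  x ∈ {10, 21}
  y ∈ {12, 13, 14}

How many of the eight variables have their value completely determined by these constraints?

The 8 variables draw from only 8 values {1, 7, 10, 12, 13, 14, 21, 27}, so each is used; only w can be 1, hence w = 1.
The 7 still-open variables draw from only 7 values {7, 10, 12, 13, 14, 21, 27}, so each is used; only v can be 7, hence v = 7.
Among the 6 still-open variables, 27 fits only s (and all 6 values in {10, 12, 13, 14, 21, 27} must be used), so s = 27.
u and x between them cover only {10, 21} — a naked pair. Remove those values from r, t.
t must be 14 (only option left). Remove 14 from y.
Determined: s=27, t=14, v=7, w=1. The other variables each still have more than one consistent value. That makes 4.

4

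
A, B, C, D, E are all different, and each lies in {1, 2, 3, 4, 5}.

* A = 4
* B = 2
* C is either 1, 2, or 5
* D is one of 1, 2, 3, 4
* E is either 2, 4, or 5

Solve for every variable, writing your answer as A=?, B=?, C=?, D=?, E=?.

A has just one choice, so A = 4. Remove 4 from D, E.
B's domain is down to {2}, so B = 2. Strike 2 from C, D, E.
E has just one choice, so E = 5. Strike 5 from C.
C's domain is down to {1}, so C = 1. Eliminate 1 elsewhere: D.
D's domain is down to {3}, so D = 3.

A=4, B=2, C=1, D=3, E=5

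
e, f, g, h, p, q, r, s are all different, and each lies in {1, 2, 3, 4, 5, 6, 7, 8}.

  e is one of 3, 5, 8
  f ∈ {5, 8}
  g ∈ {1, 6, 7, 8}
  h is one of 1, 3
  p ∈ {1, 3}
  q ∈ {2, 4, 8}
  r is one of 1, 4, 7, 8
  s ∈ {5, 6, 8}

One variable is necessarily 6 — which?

s

Among the 8 variables, 2 fits only q (and all 8 values in {1, 2, 3, 4, 5, 6, 7, 8} must be used), so q = 2.
Among the 7 still-open variables, 4 fits only r (and all 7 values in {1, 3, 4, 5, 6, 7, 8} must be used), so r = 4.
The 6 still-open variables draw from only 6 values {1, 3, 5, 6, 7, 8}, so each is used; only g can be 7, hence g = 7.
Among the 5 still-open variables, 6 fits only s (and all 5 values in {1, 3, 5, 6, 8} must be used), so s = 6.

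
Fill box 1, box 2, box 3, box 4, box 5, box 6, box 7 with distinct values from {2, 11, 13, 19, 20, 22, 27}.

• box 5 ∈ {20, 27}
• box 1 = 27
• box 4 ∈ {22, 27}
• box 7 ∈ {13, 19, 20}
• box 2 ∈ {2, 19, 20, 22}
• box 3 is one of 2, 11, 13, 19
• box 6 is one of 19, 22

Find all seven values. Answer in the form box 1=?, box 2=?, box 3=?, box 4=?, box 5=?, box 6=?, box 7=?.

box 1 has just one choice, so box 1 = 27. Remove 27 from box 4, box 5.
box 4's domain is down to {22}, so box 4 = 22. Remove 22 from box 2, box 6.
box 5 must be 20 (only option left). Strike 20 from box 2, box 7.
box 6's domain is down to {19}, so box 6 = 19. So box 2, box 3, box 7 can't be 19.
box 7 must be 13 (only option left). So box 3 can't be 13.
box 2 has just one choice, so box 2 = 2. Strike 2 from box 3.
box 3 must be 11 (only option left).

box 1=27, box 2=2, box 3=11, box 4=22, box 5=20, box 6=19, box 7=13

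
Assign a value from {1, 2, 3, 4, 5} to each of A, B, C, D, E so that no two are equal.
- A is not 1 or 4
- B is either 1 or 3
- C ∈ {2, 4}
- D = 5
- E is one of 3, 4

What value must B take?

D has just one choice, so D = 5. Strike 5 from A.
Among the 4 still-open variables, 1 fits only B (and all 4 values in {1, 2, 3, 4} must be used), so B = 1.

1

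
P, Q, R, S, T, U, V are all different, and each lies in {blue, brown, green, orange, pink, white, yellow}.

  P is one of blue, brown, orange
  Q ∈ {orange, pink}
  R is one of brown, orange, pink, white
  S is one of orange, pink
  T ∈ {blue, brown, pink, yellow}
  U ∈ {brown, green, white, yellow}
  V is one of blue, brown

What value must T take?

Among the 7 variables, green fits only U (and all 7 values in {blue, brown, green, orange, pink, white, yellow} must be used), so U = green.
The 6 still-open variables together cover exactly {blue, brown, orange, pink, white, yellow} — 6 values for 6 variables — and white appears only in R's list, so R = white.
The 5 still-open variables together cover exactly {blue, brown, orange, pink, yellow} — 5 values for 5 variables — and yellow appears only in T's list, so T = yellow.

yellow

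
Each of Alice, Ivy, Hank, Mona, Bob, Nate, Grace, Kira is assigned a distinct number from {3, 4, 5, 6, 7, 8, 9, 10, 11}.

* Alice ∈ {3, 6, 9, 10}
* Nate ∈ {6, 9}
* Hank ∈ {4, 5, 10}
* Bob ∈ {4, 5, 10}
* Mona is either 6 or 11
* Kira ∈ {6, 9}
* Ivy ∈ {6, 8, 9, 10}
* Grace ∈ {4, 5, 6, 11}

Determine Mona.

11

The 8 variables draw from only 8 values {3, 4, 5, 6, 8, 9, 10, 11}, so each is used; only Alice can be 3, hence Alice = 3.
The 7 still-open variables together cover exactly {4, 5, 6, 8, 9, 10, 11} — 7 values for 7 variables — and 8 appears only in Ivy's list, so Ivy = 8.
The 2 variables Nate and Kira are confined to {6, 9}, which locks those values in; drop them from Mona, Grace.
So Mona = 11.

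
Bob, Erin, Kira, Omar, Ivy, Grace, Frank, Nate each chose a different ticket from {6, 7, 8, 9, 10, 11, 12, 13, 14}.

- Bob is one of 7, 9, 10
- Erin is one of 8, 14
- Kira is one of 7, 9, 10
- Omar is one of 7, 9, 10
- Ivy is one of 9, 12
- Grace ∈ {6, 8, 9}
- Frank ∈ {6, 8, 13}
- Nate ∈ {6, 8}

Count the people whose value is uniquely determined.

The 8 variables draw from only 8 values {6, 7, 8, 9, 10, 12, 13, 14}, so each is used; only Ivy can be 12, hence Ivy = 12.
The 7 still-open variables draw from only 7 values {6, 7, 8, 9, 10, 13, 14}, so each is used; only Frank can be 13, hence Frank = 13.
Among the 6 still-open variables, 14 fits only Erin (and all 6 values in {6, 7, 8, 9, 10, 14} must be used), so Erin = 14.
Bob, Kira, Omar share exactly the 3 values {7, 9, 10}; by pigeonhole those values go to them, so strike 7, 9, 10 from Grace.
Determined: Erin=14, Ivy=12, Frank=13. The other people each still have more than one consistent value. That makes 3.

3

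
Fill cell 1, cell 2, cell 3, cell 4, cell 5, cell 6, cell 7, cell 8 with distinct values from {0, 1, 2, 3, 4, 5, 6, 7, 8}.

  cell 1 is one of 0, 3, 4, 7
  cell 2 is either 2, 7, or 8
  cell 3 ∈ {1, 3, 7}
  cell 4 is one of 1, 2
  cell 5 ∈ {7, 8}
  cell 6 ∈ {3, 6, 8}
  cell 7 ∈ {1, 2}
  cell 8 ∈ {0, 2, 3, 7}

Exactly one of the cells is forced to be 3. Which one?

Among the 8 variables, 4 fits only cell 1 (and all 8 values in {0, 1, 2, 3, 4, 6, 7, 8} must be used), so cell 1 = 4.
The 7 still-open variables together cover exactly {0, 1, 2, 3, 6, 7, 8} — 7 values for 7 variables — and 0 appears only in cell 8's list, so cell 8 = 0.
The 6 still-open variables draw from only 6 values {1, 2, 3, 6, 7, 8}, so each is used; only cell 6 can be 6, hence cell 6 = 6.
The 5 still-open variables together cover exactly {1, 2, 3, 7, 8} — 5 values for 5 variables — and 3 appears only in cell 3's list, so cell 3 = 3.

cell 3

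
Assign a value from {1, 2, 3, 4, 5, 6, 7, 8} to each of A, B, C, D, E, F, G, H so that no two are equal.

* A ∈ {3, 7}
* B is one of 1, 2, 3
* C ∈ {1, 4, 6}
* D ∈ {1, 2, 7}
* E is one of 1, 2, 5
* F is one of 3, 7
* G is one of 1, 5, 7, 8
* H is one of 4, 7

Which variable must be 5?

E

The 8 variables together cover exactly {1, 2, 3, 4, 5, 6, 7, 8} — 8 values for 8 variables — and 6 appears only in C's list, so C = 6.
Among the 7 still-open variables, 4 fits only H (and all 7 values in {1, 2, 3, 4, 5, 7, 8} must be used), so H = 4.
Among the 6 still-open variables, 8 fits only G (and all 6 values in {1, 2, 3, 5, 7, 8} must be used), so G = 8.
The 5 still-open variables draw from only 5 values {1, 2, 3, 5, 7}, so each is used; only E can be 5, hence E = 5.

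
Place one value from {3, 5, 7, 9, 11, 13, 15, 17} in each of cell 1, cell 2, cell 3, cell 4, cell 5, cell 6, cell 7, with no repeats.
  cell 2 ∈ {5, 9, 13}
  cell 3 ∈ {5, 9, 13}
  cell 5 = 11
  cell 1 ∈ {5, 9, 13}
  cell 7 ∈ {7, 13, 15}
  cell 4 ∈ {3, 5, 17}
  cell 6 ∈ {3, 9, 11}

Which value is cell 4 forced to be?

17

cell 5 must be 11 (only option left). Strike 11 from cell 6.
cell 1, cell 2, cell 3 between them cover only {5, 9, 13} — a naked triple. Remove those values from cell 4, cell 6, cell 7.
cell 6's domain is down to {3}, so cell 6 = 3. Remove 3 from cell 4.
So cell 4 = 17.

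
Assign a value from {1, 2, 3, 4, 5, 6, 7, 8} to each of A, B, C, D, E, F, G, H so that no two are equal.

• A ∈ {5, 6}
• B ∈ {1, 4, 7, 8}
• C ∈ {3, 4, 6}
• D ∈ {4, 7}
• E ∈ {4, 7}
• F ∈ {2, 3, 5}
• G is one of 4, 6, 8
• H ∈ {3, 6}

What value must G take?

8

The 8 variables together cover exactly {1, 2, 3, 4, 5, 6, 7, 8} — 8 values for 8 variables — and 1 appears only in B's list, so B = 1.
The 7 still-open variables draw from only 7 values {2, 3, 4, 5, 6, 7, 8}, so each is used; only F can be 2, hence F = 2.
Among the 6 still-open variables, 5 fits only A (and all 6 values in {3, 4, 5, 6, 7, 8} must be used), so A = 5.
The 5 still-open variables draw from only 5 values {3, 4, 6, 7, 8}, so each is used; only G can be 8, hence G = 8.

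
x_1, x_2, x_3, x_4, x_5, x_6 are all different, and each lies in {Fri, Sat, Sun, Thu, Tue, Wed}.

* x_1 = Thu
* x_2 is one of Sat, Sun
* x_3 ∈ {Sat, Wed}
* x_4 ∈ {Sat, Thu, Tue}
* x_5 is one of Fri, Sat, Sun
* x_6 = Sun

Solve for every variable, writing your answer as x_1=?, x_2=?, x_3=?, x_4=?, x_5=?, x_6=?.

x_1 must be Thu (only option left). Remove Thu from x_4.
x_6 must be Sun (only option left). Remove Sun from x_2, x_5.
x_2 has just one choice, so x_2 = Sat. Remove Sat from x_3, x_4, x_5.
x_3 has just one choice, so x_3 = Wed.
x_4 must be Tue (only option left).
x_5 must be Fri (only option left).

x_1=Thu, x_2=Sat, x_3=Wed, x_4=Tue, x_5=Fri, x_6=Sun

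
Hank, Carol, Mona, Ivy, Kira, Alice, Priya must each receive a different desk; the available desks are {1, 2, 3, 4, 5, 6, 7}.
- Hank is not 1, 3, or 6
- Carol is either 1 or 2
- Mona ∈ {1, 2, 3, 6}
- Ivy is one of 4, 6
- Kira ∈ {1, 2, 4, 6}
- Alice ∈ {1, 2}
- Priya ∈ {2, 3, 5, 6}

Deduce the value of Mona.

The 7 variables draw from only 7 values {1, 2, 3, 4, 5, 6, 7}, so each is used; only Hank can be 7, hence Hank = 7.
The 6 still-open variables together cover exactly {1, 2, 3, 4, 5, 6} — 6 values for 6 variables — and 5 appears only in Priya's list, so Priya = 5.
The 5 still-open variables together cover exactly {1, 2, 3, 4, 6} — 5 values for 5 variables — and 3 appears only in Mona's list, so Mona = 3.

3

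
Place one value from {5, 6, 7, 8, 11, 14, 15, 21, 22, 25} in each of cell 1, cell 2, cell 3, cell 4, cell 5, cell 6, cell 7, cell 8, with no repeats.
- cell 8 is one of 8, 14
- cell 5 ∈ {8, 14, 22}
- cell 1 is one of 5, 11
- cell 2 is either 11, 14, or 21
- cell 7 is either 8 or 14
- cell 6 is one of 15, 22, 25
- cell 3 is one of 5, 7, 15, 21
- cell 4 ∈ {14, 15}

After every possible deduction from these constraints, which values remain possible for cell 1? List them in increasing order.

5, 11

cell 7 and cell 8 between them cover only {8, 14} — a naked pair. Remove those values from cell 2, cell 4, cell 5.
cell 4 must be 15 (only option left). Eliminate 15 elsewhere: cell 3, cell 6.
cell 5's domain is down to {22}, so cell 5 = 22. So cell 6 can't be 22.
cell 6 has just one choice, so cell 6 = 25.
No further eliminations apply; cell 1 can still be any of 5, 11.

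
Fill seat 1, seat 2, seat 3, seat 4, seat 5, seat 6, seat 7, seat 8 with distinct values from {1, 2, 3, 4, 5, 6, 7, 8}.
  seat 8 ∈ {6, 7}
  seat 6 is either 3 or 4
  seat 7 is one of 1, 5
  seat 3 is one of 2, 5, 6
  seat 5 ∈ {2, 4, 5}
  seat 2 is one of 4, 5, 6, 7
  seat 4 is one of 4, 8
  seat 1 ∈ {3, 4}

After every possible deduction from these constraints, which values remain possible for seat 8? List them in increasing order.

6, 7

The 8 variables draw from only 8 values {1, 2, 3, 4, 5, 6, 7, 8}, so each is used; only seat 7 can be 1, hence seat 7 = 1.
The 7 still-open variables draw from only 7 values {2, 3, 4, 5, 6, 7, 8}, so each is used; only seat 4 can be 8, hence seat 4 = 8.
The 2 variables seat 1 and seat 6 are confined to {3, 4}, which locks those values in; drop them from seat 2, seat 5.
No further eliminations apply; seat 8 can still be any of 6, 7.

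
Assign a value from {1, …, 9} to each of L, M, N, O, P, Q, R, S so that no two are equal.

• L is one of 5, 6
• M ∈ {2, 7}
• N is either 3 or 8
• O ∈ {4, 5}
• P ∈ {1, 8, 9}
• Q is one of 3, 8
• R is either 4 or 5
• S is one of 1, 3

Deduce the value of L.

The 2 variables N and Q are confined to {3, 8}, which locks those values in; drop them from P, S.
That leaves S = 1. Strike 1 from P.
P has just one choice, so P = 9.
O and R between them cover only {4, 5} — a naked pair. Remove those values from L.
So L = 6.

6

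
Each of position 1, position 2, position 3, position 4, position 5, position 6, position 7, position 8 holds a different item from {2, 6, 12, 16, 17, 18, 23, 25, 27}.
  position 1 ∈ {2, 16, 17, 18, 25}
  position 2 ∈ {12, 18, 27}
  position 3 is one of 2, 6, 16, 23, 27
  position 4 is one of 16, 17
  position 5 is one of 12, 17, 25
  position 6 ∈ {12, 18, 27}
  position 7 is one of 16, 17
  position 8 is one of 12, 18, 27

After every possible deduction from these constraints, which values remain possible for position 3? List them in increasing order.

6, 23

position 4 and position 7 between them cover only {16, 17} — a naked pair. Remove those values from position 1, position 3, position 5.
position 2, position 6, position 8 between them cover only {12, 18, 27} — a naked triple. Remove those values from position 1, position 3, position 5.
position 5's domain is down to {25}, so position 5 = 25. So position 1 can't be 25.
position 1 has just one choice, so position 1 = 2. Remove 2 from position 3.
No further eliminations apply; position 3 can still be any of 6, 23.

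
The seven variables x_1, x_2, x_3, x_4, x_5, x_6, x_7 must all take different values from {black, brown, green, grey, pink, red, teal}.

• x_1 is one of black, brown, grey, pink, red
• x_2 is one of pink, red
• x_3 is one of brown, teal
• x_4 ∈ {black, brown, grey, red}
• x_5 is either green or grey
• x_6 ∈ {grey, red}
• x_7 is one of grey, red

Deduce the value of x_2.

pink

Among the 7 variables, green fits only x_5 (and all 7 values in {black, brown, green, grey, pink, red, teal} must be used), so x_5 = green.
The 6 still-open variables together cover exactly {black, brown, grey, pink, red, teal} — 6 values for 6 variables — and teal appears only in x_3's list, so x_3 = teal.
x_6 and x_7 share exactly the 2 values {grey, red}; by pigeonhole those values go to them, so strike grey, red from x_1, x_2, x_4.
So x_2 = pink.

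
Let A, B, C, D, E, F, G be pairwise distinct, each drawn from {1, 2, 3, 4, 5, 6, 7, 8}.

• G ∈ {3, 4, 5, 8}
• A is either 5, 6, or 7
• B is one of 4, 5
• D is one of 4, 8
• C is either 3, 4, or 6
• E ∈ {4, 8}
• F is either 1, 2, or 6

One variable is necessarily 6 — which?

C

D and E between them cover only {4, 8} — a naked pair. Remove those values from B, C, G.
That leaves B = 5. So A, G can't be 5.
G must be 3 (only option left). Remove 3 from C.
So 6 goes to C.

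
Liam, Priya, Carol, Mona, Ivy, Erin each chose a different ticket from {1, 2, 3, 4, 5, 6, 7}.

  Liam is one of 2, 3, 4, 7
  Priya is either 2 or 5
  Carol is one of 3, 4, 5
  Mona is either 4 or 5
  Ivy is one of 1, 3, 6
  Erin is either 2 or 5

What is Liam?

The 2 variables Priya and Erin are confined to {2, 5}, which locks those values in; drop them from Liam, Carol, Mona.
That leaves Mona = 4. Eliminate 4 elsewhere: Liam, Carol.
Carol's domain is down to {3}, so Carol = 3. Strike 3 from Liam, Ivy.
So Liam = 7.

7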